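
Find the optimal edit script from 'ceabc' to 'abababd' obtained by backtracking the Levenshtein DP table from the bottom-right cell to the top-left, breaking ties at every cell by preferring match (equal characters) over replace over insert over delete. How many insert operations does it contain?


Edit distance = 5. Backtracking from cell (5, 7) with preference match > replace > insert > delete,
then listing the resulting alignment 'ceabc' -> 'abababd' left to right:
  Step 1: insert 'a' [insertion #1]
  Step 2: insert 'b' [insertion #2]
  Step 3: replace c->a
  Step 4: replace e->b
  Step 5: keep 'a'
  Step 6: keep 'b'
  Step 7: replace c->d
Total insertions: 2

2


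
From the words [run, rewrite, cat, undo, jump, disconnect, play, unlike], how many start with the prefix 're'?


Checking each word for prefix 're':
  'run' -> no (count: 0)
  'rewrite' -> YES, starts with 're' (count: 1)
  'cat' -> no (count: 1)
  'undo' -> no (count: 1)
  'jump' -> no (count: 1)
  'disconnect' -> no (count: 1)
  'play' -> no (count: 1)
  'unlike' -> no (count: 1)
Total with prefix 're': 1

1


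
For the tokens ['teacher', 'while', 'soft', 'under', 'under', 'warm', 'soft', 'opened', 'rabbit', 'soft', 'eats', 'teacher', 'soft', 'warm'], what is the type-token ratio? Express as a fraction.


Tokens: 14
Unique types: ('eats', 'opened', 'rabbit', 'soft', 'teacher', 'under', 'warm', 'while') = 8
TTR = 8/14
Simplify: divide both by 2 -> 4/7
TTR = 4/7

4/7


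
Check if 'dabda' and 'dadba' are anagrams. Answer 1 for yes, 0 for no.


Sort characters of 'dabda': 'aabdd'
Sort characters of 'dadba': 'aabdd'
Sorted forms match -> they ARE anagrams
Result: 1

1


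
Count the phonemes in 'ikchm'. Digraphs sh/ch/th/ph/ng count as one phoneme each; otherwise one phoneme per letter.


Parsing 'ikchm' greedily, digraphs first:
  'i' -> vowel phoneme (phonemes so far: 1)
  'k' -> consonant phoneme (phonemes so far: 2)
  'ch' -> digraph (1 consonant phoneme) (phonemes so far: 3)
  'm' -> consonant phoneme (phonemes so far: 4)
Total phonemes: 4

4


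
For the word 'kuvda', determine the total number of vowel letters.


Scanning each character of 'kuvda':
  Position 1: 'k' -> consonant (running count: 0)
  Position 2: 'u' -> vowel (running count: 1)
  Position 3: 'v' -> consonant (running count: 1)
  Position 4: 'd' -> consonant (running count: 1)
  Position 5: 'a' -> vowel (running count: 2)
Total vowels: 2

2


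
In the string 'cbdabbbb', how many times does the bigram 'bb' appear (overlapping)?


Scanning 'cbdabbbb' for bigram 'bb':
  Position 0: 'cb' -> no
  Position 1: 'bd' -> no
  Position 2: 'da' -> no
  Position 3: 'ab' -> no
  Position 4: 'bb' -> MATCH
  Position 5: 'bb' -> MATCH
  Position 6: 'bb' -> MATCH
Total matches: 3

3


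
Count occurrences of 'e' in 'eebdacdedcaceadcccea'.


Scanning 'eebdacdedcaceadcccea' for 'e':
  Position 0: 'e' -> MATCH (count: 1)
  Position 1: 'e' -> MATCH (count: 2)
  Position 7: 'e' -> MATCH (count: 3)
  Position 12: 'e' -> MATCH (count: 4)
  Position 18: 'e' -> MATCH (count: 5)
Total occurrences of 'e': 5

5


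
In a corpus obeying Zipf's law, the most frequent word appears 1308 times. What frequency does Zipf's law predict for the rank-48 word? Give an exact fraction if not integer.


Zipf's law: freq(rank) = f1 / rank
f1 = 1308, rank = 48
freq = 1308 / 48
GCD(1308, 48) = 12
Simplified: 109/4

109/4


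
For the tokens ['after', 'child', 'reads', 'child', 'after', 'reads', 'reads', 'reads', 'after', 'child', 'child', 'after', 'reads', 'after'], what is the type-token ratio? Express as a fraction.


Tokens: 14
Unique types: ('after', 'child', 'reads') = 3
TTR = 3/14
Already in lowest terms.

3/14


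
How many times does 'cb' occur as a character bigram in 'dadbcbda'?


Scanning 'dadbcbda' for bigram 'cb':
  Position 0: 'da' -> no
  Position 1: 'ad' -> no
  Position 2: 'db' -> no
  Position 3: 'bc' -> no
  Position 4: 'cb' -> MATCH
  Position 5: 'bd' -> no
  Position 6: 'da' -> no
Total matches: 1

1


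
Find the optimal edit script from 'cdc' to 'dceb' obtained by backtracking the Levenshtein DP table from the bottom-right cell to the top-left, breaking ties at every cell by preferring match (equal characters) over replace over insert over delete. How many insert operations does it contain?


Edit distance = 3. Backtracking from cell (3, 4) with preference match > replace > insert > delete,
then listing the resulting alignment 'cdc' -> 'dceb' left to right:
  Step 1: insert 'd' [insertion #1]
  Step 2: keep 'c'
  Step 3: replace d->e
  Step 4: replace c->b
Total insertions: 1

1


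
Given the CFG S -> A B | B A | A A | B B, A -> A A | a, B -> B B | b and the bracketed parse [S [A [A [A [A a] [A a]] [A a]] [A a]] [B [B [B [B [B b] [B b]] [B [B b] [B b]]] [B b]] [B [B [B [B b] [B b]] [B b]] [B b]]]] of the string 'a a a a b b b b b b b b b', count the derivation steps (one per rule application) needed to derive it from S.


Every bracketed nonterminal node [X ...] in the tree is produced by exactly one rule application.
Reading the tree off as a leftmost derivation:
  Step 1: S  =>  A B   (applied S -> A B)
  Step 2: A B  =>  A A B   (applied A -> A A)
  Step 3: A A B  =>  A A A B   (applied A -> A A)
  Step 4: A A A B  =>  A A A A B   (applied A -> A A)
  Step 5: A A A A B  =>  a A A A B   (applied A -> a)
  Step 6: a A A A B  =>  a a A A B   (applied A -> a)
  Step 7: a a A A B  =>  a a a A B   (applied A -> a)
  Step 8: a a a A B  =>  a a a a B   (applied A -> a)
  Step 9: a a a a B  =>  a a a a B B   (applied B -> B B)
  Step 10: a a a a B B  =>  a a a a B B B   (applied B -> B B)
  Step 11: a a a a B B B  =>  a a a a B B B B   (applied B -> B B)
  Step 12: a a a a B B B B  =>  a a a a B B B B B   (applied B -> B B)
  Step 13: a a a a B B B B B  =>  a a a a b B B B B   (applied B -> b)
  Step 14: a a a a b B B B B  =>  a a a a b b B B B   (applied B -> b)
  Step 15: a a a a b b B B B  =>  a a a a b b B B B B   (applied B -> B B)
  Step 16: a a a a b b B B B B  =>  a a a a b b b B B B   (applied B -> b)
  Step 17: a a a a b b b B B B  =>  a a a a b b b b B B   (applied B -> b)
  Step 18: a a a a b b b b B B  =>  a a a a b b b b b B   (applied B -> b)
  Step 19: a a a a b b b b b B  =>  a a a a b b b b b B B   (applied B -> B B)
  Step 20: a a a a b b b b b B B  =>  a a a a b b b b b B B B   (applied B -> B B)
  Step 21: a a a a b b b b b B B B  =>  a a a a b b b b b B B B B   (applied B -> B B)
  Step 22: a a a a b b b b b B B B B  =>  a a a a b b b b b b B B B   (applied B -> b)
  Step 23: a a a a b b b b b b B B B  =>  a a a a b b b b b b b B B   (applied B -> b)
  Step 24: a a a a b b b b b b b B B  =>  a a a a b b b b b b b b B   (applied B -> b)
  Step 25: a a a a b b b b b b b b B  =>  a a a a b b b b b b b b b   (applied B -> b)
Final yield: a a a a b b b b b b b b b
Total rewrite steps: 25

25


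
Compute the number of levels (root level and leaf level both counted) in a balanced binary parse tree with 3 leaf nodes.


In a balanced binary tree with n leaves the deepest leaf is ceil(log2(n)) edges below the root,
so counting node levels inclusive of root and leaves gives ceil(log2(n)) + 1 levels.
log2(3) = 1.5850
ceil(1.5850) = 2
levels = 2 + 1 = 3

3


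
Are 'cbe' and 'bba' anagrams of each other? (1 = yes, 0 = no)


Sort characters of 'cbe': 'bce'
Sort characters of 'bba': 'abb'
Sorted forms differ -> they are NOT anagrams
Result: 0

0


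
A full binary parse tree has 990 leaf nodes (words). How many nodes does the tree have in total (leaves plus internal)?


Leaf nodes (terminals): 990
Internal nodes = n - 1 = 990 - 1 = 989
Total = leaves + internal = 990 + 989 = 1979

1979


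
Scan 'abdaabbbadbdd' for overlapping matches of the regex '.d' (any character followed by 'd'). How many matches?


Pattern: .d means any character followed by 'd'.
Scanning 'abdaabbbadbdd' position-by-position:
  Pos 0: window 'ab' -> no
  Pos 1: window 'bd' -> MATCH
  Pos 2: window 'da' -> no
  Pos 3: window 'aa' -> no
  Pos 4: window 'ab' -> no
  Pos 5: window 'bb' -> no
  Pos 6: window 'bb' -> no
  Pos 7: window 'ba' -> no
  Pos 8: window 'ad' -> MATCH
  Pos 9: window 'db' -> no
  Pos 10: window 'bd' -> MATCH
  Pos 11: window 'dd' -> MATCH
  Pos 12: window 'd' -> no
Total matches: 4

4


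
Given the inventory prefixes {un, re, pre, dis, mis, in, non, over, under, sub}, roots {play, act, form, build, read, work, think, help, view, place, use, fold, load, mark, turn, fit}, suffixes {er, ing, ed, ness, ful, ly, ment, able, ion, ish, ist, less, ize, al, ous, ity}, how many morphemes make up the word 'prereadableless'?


Segmenting 'prereadableless' against the inventory:
  'pre' -> prefix (morpheme 1)
  'read' -> root (morpheme 2)
  'able' -> suffix (morpheme 3)
  'less' -> suffix (morpheme 4)
Total morphemes: 4

4


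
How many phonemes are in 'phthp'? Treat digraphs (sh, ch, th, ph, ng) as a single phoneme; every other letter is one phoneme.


Parsing 'phthp' greedily, digraphs first:
  'ph' -> digraph (1 consonant phoneme) (phonemes so far: 1)
  'th' -> digraph (1 consonant phoneme) (phonemes so far: 2)
  'p' -> consonant phoneme (phonemes so far: 3)
Total phonemes: 3

3


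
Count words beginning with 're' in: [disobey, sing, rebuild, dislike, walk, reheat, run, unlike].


Checking each word for prefix 're':
  'disobey' -> no (count: 0)
  'sing' -> no (count: 0)
  'rebuild' -> YES, starts with 're' (count: 1)
  'dislike' -> no (count: 1)
  'walk' -> no (count: 1)
  'reheat' -> YES, starts with 're' (count: 2)
  'run' -> no (count: 2)
  'unlike' -> no (count: 2)
Total with prefix 're': 2

2


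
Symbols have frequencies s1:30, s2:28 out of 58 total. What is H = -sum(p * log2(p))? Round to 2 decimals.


Computing entropy H = -sum(p_i * log2(p_i)):
  s1: p = 30/58 = 0.5172, -p*log2(p) = 0.4919
  s2: p = 28/58 = 0.4828, -p*log2(p) = 0.5072
H = sum of terms = 0.9991
Rounded to 2 decimals: 1.00

1.00


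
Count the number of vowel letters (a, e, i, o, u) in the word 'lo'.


Scanning each character of 'lo':
  Position 1: 'l' -> consonant (running count: 0)
  Position 2: 'o' -> vowel (running count: 1)
Total vowels: 1

1


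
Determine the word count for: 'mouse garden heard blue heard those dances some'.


Counting words by splitting on spaces:
  Word 1: 'mouse'
  Word 2: 'garden'
  Word 3: 'heard'
  Word 4: 'blue'
  Word 5: 'heard'
  Word 6: 'those'
  Word 7: 'dances'
  Word 8: 'some'
Total words: 8

8


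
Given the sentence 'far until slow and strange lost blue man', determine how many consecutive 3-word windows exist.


Word trigrams from [8] words:
  Trigram 1: (far until slow)
  Trigram 2: (until slow and)
  Trigram 3: (slow and strange)
  Trigram 4: (and strange lost)
  Trigram 5: (strange lost blue)
  Trigram 6: (lost blue man)
Total word trigrams: 8 - 2 = 6

6


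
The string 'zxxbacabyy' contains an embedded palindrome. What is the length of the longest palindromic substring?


Scanning 'zxxbacabyy' for palindromic substrings.
Substring at positions 3-7: 'bacab'.
Check: reverse('bacab') = 'bacab' -> palindrome confirmed.
Neighbouring characters ('x' / 'y') break symmetry, so it cannot extend further.
No longer palindromic substring exists; longest length = 5

5


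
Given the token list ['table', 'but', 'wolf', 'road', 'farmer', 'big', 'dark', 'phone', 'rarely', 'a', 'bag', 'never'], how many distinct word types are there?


Listing all tokens and tracking unique types:
  Token 1: 'table' -> NEW (unique so far: 1)
  Token 2: 'but' -> NEW (unique so far: 2)
  Token 3: 'wolf' -> NEW (unique so far: 3)
  Token 4: 'road' -> NEW (unique so far: 4)
  Token 5: 'farmer' -> NEW (unique so far: 5)
  Token 6: 'big' -> NEW (unique so far: 6)
  Token 7: 'dark' -> NEW (unique so far: 7)
  Token 8: 'phone' -> NEW (unique so far: 8)
  Token 9: 'rarely' -> NEW (unique so far: 9)
  Token 10: 'a' -> NEW (unique so far: 10)
  Token 11: 'bag' -> NEW (unique so far: 11)
  Token 12: 'never' -> NEW (unique so far: 12)
Unique types: ('a', 'bag', 'big', 'but', 'dark', 'farmer', 'never', 'phone', 'rarely', 'road', 'table', 'wolf')
Vocabulary size: 12

12


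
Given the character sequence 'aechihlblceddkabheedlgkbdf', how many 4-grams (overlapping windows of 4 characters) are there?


String 'aechihlblceddkabheedlgkbdf' has length L = 26.
Number of overlapping n-grams = L - n + 1
Substituting: 26 - 4 + 1 = 23

23


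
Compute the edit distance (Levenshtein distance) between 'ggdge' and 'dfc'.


Building DP table for s1='ggdge' (len 5) and s2='dfc' (len 3):
       d  f  c
    0  1  2  3
  g 1  1  2  3
  g 2  2  2  3
  d 3  2  3  3
  g 4  3  3  4
  e 5  4  4  4
Edit distance = dp[5][3] = 4

4


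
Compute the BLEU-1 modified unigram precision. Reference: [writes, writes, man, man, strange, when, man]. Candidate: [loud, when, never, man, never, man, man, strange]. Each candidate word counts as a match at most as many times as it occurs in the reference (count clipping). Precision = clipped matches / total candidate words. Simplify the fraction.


Reference word counts: {'man': 3, 'strange': 1, 'when': 1, 'writes': 2}
Checking each candidate word (with clipping):
  'loud' -> not in reference -> no match (matches: 0)
  'when' -> in reference (ref count 1, used 1/1) -> match (matches: 1)
  'never' -> not in reference -> no match (matches: 1)
  'man' -> in reference (ref count 3, used 1/3) -> match (matches: 2)
  'never' -> not in reference -> no match (matches: 2)
  'man' -> in reference (ref count 3, used 2/3) -> match (matches: 3)
  'man' -> in reference (ref count 3, used 3/3) -> match (matches: 4)
  'strange' -> in reference (ref count 1, used 1/1) -> match (matches: 5)
Clipped matches: 5, Candidate length: 8
Precision = 5/8

5/8


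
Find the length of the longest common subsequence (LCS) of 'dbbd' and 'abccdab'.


DP table for LCS of 'dbbd' and 'abccdab':
       a  b  c  c  d  a  b
    0  0  0  0  0  0  0  0
  d 0  0  0  0  0  1  1  1
  b 0  0  1  1  1  1  1  2
  b 0  0  1  1  1  1  1  2
  d 0  0  1  1  1  2  2  2
LCS: 'db'
LCS length = 2

2


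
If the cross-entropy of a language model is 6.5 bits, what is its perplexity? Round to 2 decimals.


Perplexity formula: PP = 2^H
H = 6.5
PP = 2^6.5
Decompose: 2^6.5 = 2^6 * 2^0.5 = 2^6 * sqrt(2)
2^6 = 64, sqrt(2) ~ 1.4142136
PP ~ 64 * 1.4142136 = 90.5096704
Rounded to 2 decimals: 90.51

90.51


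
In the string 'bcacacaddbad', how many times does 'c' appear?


Scanning 'bcacacaddbad' for 'c':
  Position 1: 'c' -> MATCH (count: 1)
  Position 3: 'c' -> MATCH (count: 2)
  Position 5: 'c' -> MATCH (count: 3)
Total occurrences of 'c': 3

3


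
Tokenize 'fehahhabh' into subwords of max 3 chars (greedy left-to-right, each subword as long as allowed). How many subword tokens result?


'fehahhabh' has 9 characters.
Chunking with max size 3:
  Chunk 1: 'feh' (positions 0-2)
  Chunk 2: 'ahh' (positions 3-5)
  Chunk 3: 'abh' (positions 6-8)
Total chunks: ceil(9 / 3) = 3

3


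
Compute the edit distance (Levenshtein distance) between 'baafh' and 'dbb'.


Building DP table for s1='baafh' (len 5) and s2='dbb' (len 3):
       d  b  b
    0  1  2  3
  b 1  1  1  2
  a 2  2  2  2
  a 3  3  3  3
  f 4  4  4  4
  h 5  5  5  5
Edit distance = dp[5][3] = 5

5


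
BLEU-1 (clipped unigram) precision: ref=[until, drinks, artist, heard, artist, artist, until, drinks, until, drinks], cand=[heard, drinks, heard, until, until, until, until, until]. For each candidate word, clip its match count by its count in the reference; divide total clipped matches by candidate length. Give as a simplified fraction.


Reference word counts: {'artist': 3, 'drinks': 3, 'heard': 1, 'until': 3}
Checking each candidate word (with clipping):
  'heard' -> in reference (ref count 1, used 1/1) -> match (matches: 1)
  'drinks' -> in reference (ref count 3, used 1/3) -> match (matches: 2)
  'heard' -> ref count 1 already used up (1/1) -> clipped, no match (matches: 2)
  'until' -> in reference (ref count 3, used 1/3) -> match (matches: 3)
  'until' -> in reference (ref count 3, used 2/3) -> match (matches: 4)
  'until' -> in reference (ref count 3, used 3/3) -> match (matches: 5)
  'until' -> ref count 3 already used up (3/3) -> clipped, no match (matches: 5)
  'until' -> ref count 3 already used up (3/3) -> clipped, no match (matches: 5)
Clipped matches: 5, Candidate length: 8
Precision = 5/8

5/8


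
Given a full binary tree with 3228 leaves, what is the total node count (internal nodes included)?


Leaf nodes (terminals): 3228
Internal nodes = n - 1 = 3228 - 1 = 3227
Total = leaves + internal = 3228 + 3227 = 6455

6455


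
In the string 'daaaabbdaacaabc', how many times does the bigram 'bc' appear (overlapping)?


Scanning 'daaaabbdaacaabc' for bigram 'bc':
  Position 0: 'da' -> no
  Position 1: 'aa' -> no
  Position 2: 'aa' -> no
  Position 3: 'aa' -> no
  Position 4: 'ab' -> no
  Position 5: 'bb' -> no
  Position 6: 'bd' -> no
  Position 7: 'da' -> no
  Position 8: 'aa' -> no
  Position 9: 'ac' -> no
  Position 10: 'ca' -> no
  Position 11: 'aa' -> no
  Position 12: 'ab' -> no
  Position 13: 'bc' -> MATCH
Total matches: 1

1


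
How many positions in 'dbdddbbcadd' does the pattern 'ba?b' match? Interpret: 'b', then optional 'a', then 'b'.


Pattern: ba?b means 'b', then optional 'a', then 'b'.
Scanning 'dbdddbbcadd' position-by-position:
  Pos 0: window 'dbd' -> no
  Pos 1: window 'bdd' -> no
  Pos 2: window 'ddd' -> no
  Pos 3: window 'ddb' -> no
  Pos 4: window 'dbb' -> no
  Pos 5: window 'bbc' -> MATCH
  Pos 6: window 'bca' -> no
  Pos 7: window 'cad' -> no
  Pos 8: window 'add' -> no
  Pos 9: window 'dd' -> no
  Pos 10: window 'd' -> no
Total matches: 1

1


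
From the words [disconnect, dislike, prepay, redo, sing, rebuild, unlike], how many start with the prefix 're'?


Checking each word for prefix 're':
  'disconnect' -> no (count: 0)
  'dislike' -> no (count: 0)
  'prepay' -> no (count: 0)
  'redo' -> YES, starts with 're' (count: 1)
  'sing' -> no (count: 1)
  'rebuild' -> YES, starts with 're' (count: 2)
  'unlike' -> no (count: 2)
Total with prefix 're': 2

2


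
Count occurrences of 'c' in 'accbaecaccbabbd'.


Scanning 'accbaecaccbabbd' for 'c':
  Position 1: 'c' -> MATCH (count: 1)
  Position 2: 'c' -> MATCH (count: 2)
  Position 6: 'c' -> MATCH (count: 3)
  Position 8: 'c' -> MATCH (count: 4)
  Position 9: 'c' -> MATCH (count: 5)
Total occurrences of 'c': 5

5


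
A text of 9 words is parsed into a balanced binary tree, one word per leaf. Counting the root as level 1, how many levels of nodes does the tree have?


In a balanced binary tree with n leaves the deepest leaf is ceil(log2(n)) edges below the root,
so counting node levels inclusive of root and leaves gives ceil(log2(n)) + 1 levels.
log2(9) = 3.1699
ceil(3.1699) = 4
levels = 4 + 1 = 5

5


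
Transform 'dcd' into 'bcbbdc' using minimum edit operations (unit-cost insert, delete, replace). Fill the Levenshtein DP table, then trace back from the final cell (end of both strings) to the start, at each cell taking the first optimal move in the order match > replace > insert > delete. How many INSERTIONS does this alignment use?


Edit distance = 4. Backtracking from cell (3, 6) with preference match > replace > insert > delete,
then listing the resulting alignment 'dcd' -> 'bcbbdc' left to right:
  Step 1: replace d->b
  Step 2: keep 'c'
  Step 3: insert 'b' [insertion #1]
  Step 4: insert 'b' [insertion #2]
  Step 5: keep 'd'
  Step 6: insert 'c' [insertion #3]
Total insertions: 3

3


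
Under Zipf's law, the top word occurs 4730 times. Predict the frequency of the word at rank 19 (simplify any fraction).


Zipf's law: freq(rank) = f1 / rank
f1 = 4730, rank = 19
freq = 4730 / 19
GCD(4730, 19) = 1
Simplified: 4730/19

4730/19


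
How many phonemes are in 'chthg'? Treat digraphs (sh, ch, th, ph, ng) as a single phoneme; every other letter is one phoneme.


Parsing 'chthg' greedily, digraphs first:
  'ch' -> digraph (1 consonant phoneme) (phonemes so far: 1)
  'th' -> digraph (1 consonant phoneme) (phonemes so far: 2)
  'g' -> consonant phoneme (phonemes so far: 3)
Total phonemes: 3

3


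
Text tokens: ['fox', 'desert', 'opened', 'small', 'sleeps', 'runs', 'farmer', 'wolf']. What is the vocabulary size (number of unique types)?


Listing all tokens and tracking unique types:
  Token 1: 'fox' -> NEW (unique so far: 1)
  Token 2: 'desert' -> NEW (unique so far: 2)
  Token 3: 'opened' -> NEW (unique so far: 3)
  Token 4: 'small' -> NEW (unique so far: 4)
  Token 5: 'sleeps' -> NEW (unique so far: 5)
  Token 6: 'runs' -> NEW (unique so far: 6)
  Token 7: 'farmer' -> NEW (unique so far: 7)
  Token 8: 'wolf' -> NEW (unique so far: 8)
Unique types: ('desert', 'farmer', 'fox', 'opened', 'runs', 'sleeps', 'small', 'wolf')
Vocabulary size: 8

8


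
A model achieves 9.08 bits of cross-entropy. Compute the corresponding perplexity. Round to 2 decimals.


Perplexity formula: PP = 2^H
H = 9.08
PP = 2^9.08
Decompose: 2^9.08 = 2^9 * 2^0.08
2^9 = 512, 2^0.08 ~ 1.0570180
PP ~ 512 * 1.0570180 = 541.1932160
Rounded to 2 decimals: 541.19

541.19


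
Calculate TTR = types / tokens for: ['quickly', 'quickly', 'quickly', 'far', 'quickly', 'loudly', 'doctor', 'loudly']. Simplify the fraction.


Tokens: 8
Unique types: ('doctor', 'far', 'loudly', 'quickly') = 4
TTR = 4/8
Simplify: divide both by 4 -> 1/2
TTR = 1/2

1/2


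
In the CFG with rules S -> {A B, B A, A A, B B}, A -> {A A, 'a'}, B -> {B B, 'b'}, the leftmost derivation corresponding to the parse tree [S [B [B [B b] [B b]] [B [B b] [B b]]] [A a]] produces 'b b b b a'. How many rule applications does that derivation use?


Every bracketed nonterminal node [X ...] in the tree is produced by exactly one rule application.
Reading the tree off as a leftmost derivation:
  Step 1: S  =>  B A   (applied S -> B A)
  Step 2: B A  =>  B B A   (applied B -> B B)
  Step 3: B B A  =>  B B B A   (applied B -> B B)
  Step 4: B B B A  =>  b B B A   (applied B -> b)
  Step 5: b B B A  =>  b b B A   (applied B -> b)
  Step 6: b b B A  =>  b b B B A   (applied B -> B B)
  Step 7: b b B B A  =>  b b b B A   (applied B -> b)
  Step 8: b b b B A  =>  b b b b A   (applied B -> b)
  Step 9: b b b b A  =>  b b b b a   (applied A -> a)
Final yield: b b b b a
Total rewrite steps: 9

9


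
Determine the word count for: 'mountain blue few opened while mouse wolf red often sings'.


Counting words by splitting on spaces:
  Word 1: 'mountain'
  Word 2: 'blue'
  Word 3: 'few'
  Word 4: 'opened'
  Word 5: 'while'
  Word 6: 'mouse'
  Word 7: 'wolf'
  Word 8: 'red'
  Word 9: 'often'
  Word 10: 'sings'
Total words: 10

10


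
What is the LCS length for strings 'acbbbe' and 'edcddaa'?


DP table for LCS of 'acbbbe' and 'edcddaa':
       e  d  c  d  d  a  a
    0  0  0  0  0  0  0  0
  a 0  0  0  0  0  0  1  1
  c 0  0  0  1  1  1  1  1
  b 0  0  0  1  1  1  1  1
  b 0  0  0  1  1  1  1  1
  b 0  0  0  1  1  1  1  1
  e 0  1  1  1  1  1  1  1
LCS: 'a'
LCS length = 1

1


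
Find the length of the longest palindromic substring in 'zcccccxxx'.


Scanning 'zcccccxxx' for palindromic substrings.
Substring at positions 1-5: 'ccccc'.
Check: reverse('ccccc') = 'ccccc' -> palindrome confirmed.
Neighbouring characters ('z' / 'x') break symmetry, so it cannot extend further.
No longer palindromic substring exists; longest length = 5

5


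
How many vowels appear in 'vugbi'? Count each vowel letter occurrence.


Scanning each character of 'vugbi':
  Position 1: 'v' -> consonant (running count: 0)
  Position 2: 'u' -> vowel (running count: 1)
  Position 3: 'g' -> consonant (running count: 1)
  Position 4: 'b' -> consonant (running count: 1)
  Position 5: 'i' -> vowel (running count: 2)
Total vowels: 2

2


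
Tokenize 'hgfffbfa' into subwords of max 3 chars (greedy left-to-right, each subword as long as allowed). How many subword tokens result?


'hgfffbfa' has 8 characters.
Chunking with max size 3:
  Chunk 1: 'hgf' (positions 0-2)
  Chunk 2: 'ffb' (positions 3-5)
  Chunk 3: 'fa' (positions 6-7)
Total chunks: ceil(8 / 3) = 3

3


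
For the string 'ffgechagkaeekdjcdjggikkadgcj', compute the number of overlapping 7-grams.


String 'ffgechagkaeekdjcdjggikkadgcj' has length L = 28.
Number of overlapping n-grams = L - n + 1
Substituting: 28 - 7 + 1 = 22

22


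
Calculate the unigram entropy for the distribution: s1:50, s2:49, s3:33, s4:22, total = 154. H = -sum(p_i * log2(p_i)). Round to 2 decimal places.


Computing entropy H = -sum(p_i * log2(p_i)):
  s1: p = 50/154 = 0.3247, -p*log2(p) = 0.5269
  s2: p = 49/154 = 0.3182, -p*log2(p) = 0.5257
  s3: p = 33/154 = 0.2143, -p*log2(p) = 0.4762
  s4: p = 22/154 = 0.1429, -p*log2(p) = 0.4011
H = sum of terms = 1.9299
Rounded to 2 decimals: 1.93

1.93


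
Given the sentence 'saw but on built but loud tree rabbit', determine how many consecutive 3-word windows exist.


Word trigrams from [8] words:
  Trigram 1: (saw but on)
  Trigram 2: (but on built)
  Trigram 3: (on built but)
  Trigram 4: (built but loud)
  Trigram 5: (but loud tree)
  Trigram 6: (loud tree rabbit)
Total word trigrams: 8 - 2 = 6

6


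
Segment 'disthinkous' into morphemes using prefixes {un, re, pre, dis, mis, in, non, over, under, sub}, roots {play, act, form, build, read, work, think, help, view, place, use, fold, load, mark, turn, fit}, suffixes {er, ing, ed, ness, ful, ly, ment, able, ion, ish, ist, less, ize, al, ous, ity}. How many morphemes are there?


Segmenting 'disthinkous' against the inventory:
  'dis' -> prefix (morpheme 1)
  'think' -> root (morpheme 2)
  'ous' -> suffix (morpheme 3)
Total morphemes: 3

3


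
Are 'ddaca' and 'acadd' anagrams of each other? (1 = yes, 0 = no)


Sort characters of 'ddaca': 'aacdd'
Sort characters of 'acadd': 'aacdd'
Sorted forms match -> they ARE anagrams
Result: 1

1


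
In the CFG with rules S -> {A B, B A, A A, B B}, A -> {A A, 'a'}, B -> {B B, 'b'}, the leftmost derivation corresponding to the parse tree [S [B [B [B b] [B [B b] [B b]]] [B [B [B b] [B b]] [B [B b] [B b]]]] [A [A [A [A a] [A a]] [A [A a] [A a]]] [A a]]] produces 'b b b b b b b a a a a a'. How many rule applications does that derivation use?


Every bracketed nonterminal node [X ...] in the tree is produced by exactly one rule application.
Reading the tree off as a leftmost derivation:
  Step 1: S  =>  B A   (applied S -> B A)
  Step 2: B A  =>  B B A   (applied B -> B B)
  Step 3: B B A  =>  B B B A   (applied B -> B B)
  Step 4: B B B A  =>  b B B A   (applied B -> b)
  Step 5: b B B A  =>  b B B B A   (applied B -> B B)
  Step 6: b B B B A  =>  b b B B A   (applied B -> b)
  Step 7: b b B B A  =>  b b b B A   (applied B -> b)
  Step 8: b b b B A  =>  b b b B B A   (applied B -> B B)
  Step 9: b b b B B A  =>  b b b B B B A   (applied B -> B B)
  Step 10: b b b B B B A  =>  b b b b B B A   (applied B -> b)
  Step 11: b b b b B B A  =>  b b b b b B A   (applied B -> b)
  Step 12: b b b b b B A  =>  b b b b b B B A   (applied B -> B B)
  Step 13: b b b b b B B A  =>  b b b b b b B A   (applied B -> b)
  Step 14: b b b b b b B A  =>  b b b b b b b A   (applied B -> b)
  Step 15: b b b b b b b A  =>  b b b b b b b A A   (applied A -> A A)
  Step 16: b b b b b b b A A  =>  b b b b b b b A A A   (applied A -> A A)
  Step 17: b b b b b b b A A A  =>  b b b b b b b A A A A   (applied A -> A A)
  Step 18: b b b b b b b A A A A  =>  b b b b b b b a A A A   (applied A -> a)
  Step 19: b b b b b b b a A A A  =>  b b b b b b b a a A A   (applied A -> a)
  Step 20: b b b b b b b a a A A  =>  b b b b b b b a a A A A   (applied A -> A A)
  Step 21: b b b b b b b a a A A A  =>  b b b b b b b a a a A A   (applied A -> a)
  Step 22: b b b b b b b a a a A A  =>  b b b b b b b a a a a A   (applied A -> a)
  Step 23: b b b b b b b a a a a A  =>  b b b b b b b a a a a a   (applied A -> a)
Final yield: b b b b b b b a a a a a
Total rewrite steps: 23

23


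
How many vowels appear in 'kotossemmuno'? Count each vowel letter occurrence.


Scanning each character of 'kotossemmuno':
  Position 1: 'k' -> consonant (running count: 0)
  Position 2: 'o' -> vowel (running count: 1)
  Position 3: 't' -> consonant (running count: 1)
  Position 4: 'o' -> vowel (running count: 2)
  Position 5: 's' -> consonant (running count: 2)
  Position 6: 's' -> consonant (running count: 2)
  Position 7: 'e' -> vowel (running count: 3)
  Position 8: 'm' -> consonant (running count: 3)
  Position 9: 'm' -> consonant (running count: 3)
  Position 10: 'u' -> vowel (running count: 4)
  Position 11: 'n' -> consonant (running count: 4)
  Position 12: 'o' -> vowel (running count: 5)
Total vowels: 5

5


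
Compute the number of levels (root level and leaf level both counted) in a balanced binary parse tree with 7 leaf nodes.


In a balanced binary tree with n leaves the deepest leaf is ceil(log2(n)) edges below the root,
so counting node levels inclusive of root and leaves gives ceil(log2(n)) + 1 levels.
log2(7) = 2.8074
ceil(2.8074) = 3
levels = 3 + 1 = 4

4


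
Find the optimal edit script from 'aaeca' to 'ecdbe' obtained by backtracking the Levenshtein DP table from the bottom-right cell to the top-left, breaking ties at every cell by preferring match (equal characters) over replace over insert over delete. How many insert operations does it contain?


Edit distance = 5. Backtracking from cell (5, 5) with preference match > replace > insert > delete,
then listing the resulting alignment 'aaeca' -> 'ecdbe' left to right:
  Step 1: replace a->e
  Step 2: replace a->c
  Step 3: replace e->d
  Step 4: replace c->b
  Step 5: replace a->e
Total insertions: 0

0


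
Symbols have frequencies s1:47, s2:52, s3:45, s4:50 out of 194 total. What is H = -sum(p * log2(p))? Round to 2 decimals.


Computing entropy H = -sum(p_i * log2(p_i)):
  s1: p = 47/194 = 0.2423, -p*log2(p) = 0.4955
  s2: p = 52/194 = 0.2680, -p*log2(p) = 0.5091
  s3: p = 45/194 = 0.2320, -p*log2(p) = 0.4890
  s4: p = 50/194 = 0.2577, -p*log2(p) = 0.5041
H = sum of terms = 1.9977
Rounded to 2 decimals: 2.00

2.00


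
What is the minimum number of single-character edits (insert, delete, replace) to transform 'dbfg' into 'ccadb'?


Building DP table for s1='dbfg' (len 4) and s2='ccadb' (len 5):
       c  c  a  d  b
    0  1  2  3  4  5
  d 1  1  2  3  3  4
  b 2  2  2  3  4  3
  f 3  3  3  3  4  4
  g 4  4  4  4  4  5
Edit distance = dp[4][5] = 5

5


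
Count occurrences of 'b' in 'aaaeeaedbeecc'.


Scanning 'aaaeeaedbeecc' for 'b':
  Position 8: 'b' -> MATCH (count: 1)
Total occurrences of 'b': 1

1


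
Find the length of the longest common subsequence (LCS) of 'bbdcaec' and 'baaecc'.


DP table for LCS of 'bbdcaec' and 'baaecc':
       b  a  a  e  c  c
    0  0  0  0  0  0  0
  b 0  1  1  1  1  1  1
  b 0  1  1  1  1  1  1
  d 0  1  1  1  1  1  1
  c 0  1  1  1  1  2  2
  a 0  1  2  2  2  2  2
  e 0  1  2  2  3  3  3
  c 0  1  2  2  3  4  4
LCS: 'baec'
LCS length = 4

4


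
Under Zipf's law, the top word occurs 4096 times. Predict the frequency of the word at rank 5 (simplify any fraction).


Zipf's law: freq(rank) = f1 / rank
f1 = 4096, rank = 5
freq = 4096 / 5
GCD(4096, 5) = 1
Simplified: 4096/5

4096/5


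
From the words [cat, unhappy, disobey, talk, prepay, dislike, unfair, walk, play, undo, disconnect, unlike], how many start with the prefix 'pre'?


Checking each word for prefix 'pre':
  'cat' -> no (count: 0)
  'unhappy' -> no (count: 0)
  'disobey' -> no (count: 0)
  'talk' -> no (count: 0)
  'prepay' -> YES, starts with 'pre' (count: 1)
  'dislike' -> no (count: 1)
  'unfair' -> no (count: 1)
  'walk' -> no (count: 1)
  'play' -> no (count: 1)
  'undo' -> no (count: 1)
  'disconnect' -> no (count: 1)
  'unlike' -> no (count: 1)
Total with prefix 'pre': 1

1


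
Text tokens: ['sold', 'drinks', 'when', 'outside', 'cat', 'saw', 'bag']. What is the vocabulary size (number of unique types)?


Listing all tokens and tracking unique types:
  Token 1: 'sold' -> NEW (unique so far: 1)
  Token 2: 'drinks' -> NEW (unique so far: 2)
  Token 3: 'when' -> NEW (unique so far: 3)
  Token 4: 'outside' -> NEW (unique so far: 4)
  Token 5: 'cat' -> NEW (unique so far: 5)
  Token 6: 'saw' -> NEW (unique so far: 6)
  Token 7: 'bag' -> NEW (unique so far: 7)
Unique types: ('bag', 'cat', 'drinks', 'outside', 'saw', 'sold', 'when')
Vocabulary size: 7

7


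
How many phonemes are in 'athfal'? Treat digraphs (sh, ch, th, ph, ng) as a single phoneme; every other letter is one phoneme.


Parsing 'athfal' greedily, digraphs first:
  'a' -> vowel phoneme (phonemes so far: 1)
  'th' -> digraph (1 consonant phoneme) (phonemes so far: 2)
  'f' -> consonant phoneme (phonemes so far: 3)
  'a' -> vowel phoneme (phonemes so far: 4)
  'l' -> consonant phoneme (phonemes so far: 5)
Total phonemes: 5

5


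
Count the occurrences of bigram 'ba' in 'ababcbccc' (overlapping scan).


Scanning 'ababcbccc' for bigram 'ba':
  Position 0: 'ab' -> no
  Position 1: 'ba' -> MATCH
  Position 2: 'ab' -> no
  Position 3: 'bc' -> no
  Position 4: 'cb' -> no
  Position 5: 'bc' -> no
  Position 6: 'cc' -> no
  Position 7: 'cc' -> no
Total matches: 1

1


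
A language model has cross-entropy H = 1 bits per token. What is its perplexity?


Perplexity formula: PP = 2^H
H = 1
PP = 2^1
Steps: 2^1 = 2
PP = 2

2


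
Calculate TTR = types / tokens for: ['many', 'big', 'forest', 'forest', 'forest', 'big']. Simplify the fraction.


Tokens: 6
Unique types: ('big', 'forest', 'many') = 3
TTR = 3/6
Simplify: divide both by 3 -> 1/2
TTR = 1/2

1/2


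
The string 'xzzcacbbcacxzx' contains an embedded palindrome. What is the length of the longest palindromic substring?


Scanning 'xzzcacbbcacxzx' for palindromic substrings.
Substring at positions 3-10: 'cacbbcac'.
Check: reverse('cacbbcac') = 'cacbbcac' -> palindrome confirmed.
Neighbouring characters ('z' / 'x') break symmetry, so it cannot extend further.
No longer palindromic substring exists; longest length = 8

8


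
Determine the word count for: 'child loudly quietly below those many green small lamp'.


Counting words by splitting on spaces:
  Word 1: 'child'
  Word 2: 'loudly'
  Word 3: 'quietly'
  Word 4: 'below'
  Word 5: 'those'
  Word 6: 'many'
  Word 7: 'green'
  Word 8: 'small'
  Word 9: 'lamp'
Total words: 9

9


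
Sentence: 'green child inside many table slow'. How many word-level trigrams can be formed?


Word trigrams from [6] words:
  Trigram 1: (green child inside)
  Trigram 2: (child inside many)
  Trigram 3: (inside many table)
  Trigram 4: (many table slow)
Total word trigrams: 6 - 2 = 4

4


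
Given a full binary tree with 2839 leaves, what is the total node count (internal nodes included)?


Leaf nodes (terminals): 2839
Internal nodes = n - 1 = 2839 - 1 = 2838
Total = leaves + internal = 2839 + 2838 = 5677

5677


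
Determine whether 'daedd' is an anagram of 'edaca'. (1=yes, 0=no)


Sort characters of 'daedd': 'addde'
Sort characters of 'edaca': 'aacde'
Sorted forms differ -> they are NOT anagrams
Result: 0

0


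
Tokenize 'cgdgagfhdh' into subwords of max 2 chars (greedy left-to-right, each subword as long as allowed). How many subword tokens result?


'cgdgagfhdh' has 10 characters.
Chunking with max size 2:
  Chunk 1: 'cg' (positions 0-1)
  Chunk 2: 'dg' (positions 2-3)
  Chunk 3: 'ag' (positions 4-5)
  Chunk 4: 'fh' (positions 6-7)
  Chunk 5: 'dh' (positions 8-9)
Total chunks: ceil(10 / 2) = 5

5


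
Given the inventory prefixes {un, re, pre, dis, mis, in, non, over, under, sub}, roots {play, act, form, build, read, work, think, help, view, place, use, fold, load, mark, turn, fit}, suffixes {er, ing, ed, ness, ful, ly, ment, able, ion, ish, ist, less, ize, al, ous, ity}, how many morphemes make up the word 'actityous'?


Segmenting 'actityous' against the inventory:
  'act' -> root (morpheme 1)
  'ity' -> suffix (morpheme 2)
  'ous' -> suffix (morpheme 3)
Total morphemes: 3

3


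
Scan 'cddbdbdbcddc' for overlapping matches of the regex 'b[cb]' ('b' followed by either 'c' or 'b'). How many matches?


Pattern: b[cb] means 'b' followed by either 'c' or 'b'.
Scanning 'cddbdbdbcddc' position-by-position:
  Pos 0: window 'cd' -> no
  Pos 1: window 'dd' -> no
  Pos 2: window 'db' -> no
  Pos 3: window 'bd' -> no
  Pos 4: window 'db' -> no
  Pos 5: window 'bd' -> no
  Pos 6: window 'db' -> no
  Pos 7: window 'bc' -> MATCH
  Pos 8: window 'cd' -> no
  Pos 9: window 'dd' -> no
  Pos 10: window 'dc' -> no
  Pos 11: window 'c' -> no
Total matches: 1

1


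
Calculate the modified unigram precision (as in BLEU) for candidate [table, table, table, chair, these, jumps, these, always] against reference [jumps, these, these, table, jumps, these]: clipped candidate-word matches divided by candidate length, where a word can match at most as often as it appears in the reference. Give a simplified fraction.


Reference word counts: {'jumps': 2, 'table': 1, 'these': 3}
Checking each candidate word (with clipping):
  'table' -> in reference (ref count 1, used 1/1) -> match (matches: 1)
  'table' -> ref count 1 already used up (1/1) -> clipped, no match (matches: 1)
  'table' -> ref count 1 already used up (1/1) -> clipped, no match (matches: 1)
  'chair' -> not in reference -> no match (matches: 1)
  'these' -> in reference (ref count 3, used 1/3) -> match (matches: 2)
  'jumps' -> in reference (ref count 2, used 1/2) -> match (matches: 3)
  'these' -> in reference (ref count 3, used 2/3) -> match (matches: 4)
  'always' -> not in reference -> no match (matches: 4)
Clipped matches: 4, Candidate length: 8
Precision = 4/8 = 1/2

1/2


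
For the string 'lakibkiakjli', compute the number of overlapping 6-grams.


String 'lakibkiakjli' has length L = 12.
Number of overlapping n-grams = L - n + 1
Substituting: 12 - 6 + 1 = 7

7


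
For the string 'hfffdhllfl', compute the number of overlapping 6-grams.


String 'hfffdhllfl' has length L = 10.
Number of overlapping n-grams = L - n + 1
Substituting: 10 - 6 + 1 = 5

5


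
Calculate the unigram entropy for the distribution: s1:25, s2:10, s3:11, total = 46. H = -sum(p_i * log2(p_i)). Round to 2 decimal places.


Computing entropy H = -sum(p_i * log2(p_i)):
  s1: p = 25/46 = 0.5435, -p*log2(p) = 0.4781
  s2: p = 10/46 = 0.2174, -p*log2(p) = 0.4786
  s3: p = 11/46 = 0.2391, -p*log2(p) = 0.4936
H = sum of terms = 1.4503
Rounded to 2 decimals: 1.45

1.45


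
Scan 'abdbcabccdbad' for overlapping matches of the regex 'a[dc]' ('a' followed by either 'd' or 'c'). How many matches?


Pattern: a[dc] means 'a' followed by either 'd' or 'c'.
Scanning 'abdbcabccdbad' position-by-position:
  Pos 0: window 'ab' -> no
  Pos 1: window 'bd' -> no
  Pos 2: window 'db' -> no
  Pos 3: window 'bc' -> no
  Pos 4: window 'ca' -> no
  Pos 5: window 'ab' -> no
  Pos 6: window 'bc' -> no
  Pos 7: window 'cc' -> no
  Pos 8: window 'cd' -> no
  Pos 9: window 'db' -> no
  Pos 10: window 'ba' -> no
  Pos 11: window 'ad' -> MATCH
  Pos 12: window 'd' -> no
Total matches: 1

1


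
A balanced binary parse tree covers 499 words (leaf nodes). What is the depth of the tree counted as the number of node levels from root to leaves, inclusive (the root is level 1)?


In a balanced binary tree with n leaves the deepest leaf is ceil(log2(n)) edges below the root,
so counting node levels inclusive of root and leaves gives ceil(log2(n)) + 1 levels.
log2(499) = 8.9629
ceil(8.9629) = 9
levels = 9 + 1 = 10

10


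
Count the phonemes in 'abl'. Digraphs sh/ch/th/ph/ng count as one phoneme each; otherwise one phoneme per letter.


Parsing 'abl' greedily, digraphs first:
  'a' -> vowel phoneme (phonemes so far: 1)
  'b' -> consonant phoneme (phonemes so far: 2)
  'l' -> consonant phoneme (phonemes so far: 3)
Total phonemes: 3

3


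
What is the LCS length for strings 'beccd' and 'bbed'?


DP table for LCS of 'beccd' and 'bbed':
       b  b  e  d
    0  0  0  0  0
  b 0  1  1  1  1
  e 0  1  1  2  2
  c 0  1  1  2  2
  c 0  1  1  2  2
  d 0  1  1  2  3
LCS: 'bed'
LCS length = 3

3


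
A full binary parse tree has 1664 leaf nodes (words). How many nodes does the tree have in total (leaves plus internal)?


Leaf nodes (terminals): 1664
Internal nodes = n - 1 = 1664 - 1 = 1663
Total = leaves + internal = 1664 + 1663 = 3327

3327
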